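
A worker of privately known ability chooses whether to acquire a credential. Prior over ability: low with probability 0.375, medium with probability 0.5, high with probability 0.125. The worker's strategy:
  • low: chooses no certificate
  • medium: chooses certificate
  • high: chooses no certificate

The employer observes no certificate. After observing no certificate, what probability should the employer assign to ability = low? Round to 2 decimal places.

0.75

P(no certificate) = 0.375·1 + 0.5·0 + 0.125·1 = 0.5
P(low | no certificate) = (0.375·1) / 0.5 = 0.375 / 0.5 = 0.75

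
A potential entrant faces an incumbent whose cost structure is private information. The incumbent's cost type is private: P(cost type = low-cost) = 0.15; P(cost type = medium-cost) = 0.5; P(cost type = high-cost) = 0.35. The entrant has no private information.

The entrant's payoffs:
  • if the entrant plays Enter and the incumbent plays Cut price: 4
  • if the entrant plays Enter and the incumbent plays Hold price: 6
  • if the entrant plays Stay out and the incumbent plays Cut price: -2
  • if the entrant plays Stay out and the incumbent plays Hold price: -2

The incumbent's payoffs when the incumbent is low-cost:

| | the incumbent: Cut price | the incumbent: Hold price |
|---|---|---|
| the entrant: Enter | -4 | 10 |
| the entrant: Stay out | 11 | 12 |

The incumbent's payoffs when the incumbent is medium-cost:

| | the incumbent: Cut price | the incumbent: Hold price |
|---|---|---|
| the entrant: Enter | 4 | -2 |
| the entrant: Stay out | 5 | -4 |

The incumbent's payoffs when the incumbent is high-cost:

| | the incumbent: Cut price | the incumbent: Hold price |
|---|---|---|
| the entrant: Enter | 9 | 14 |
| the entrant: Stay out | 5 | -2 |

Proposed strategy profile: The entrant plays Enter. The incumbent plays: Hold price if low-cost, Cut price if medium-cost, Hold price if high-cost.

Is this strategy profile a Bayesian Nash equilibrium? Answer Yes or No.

The entrant plays Enter: E[Enter] = 0.15·(6) + 0.5·(4) + 0.35·(6) = 5; E[Stay out] = -2. Best-responding. ✓
The incumbent (cost type low-cost), facing Enter: Cut price gives -4, Hold price gives 10. Proposed Hold price is best. ✓
The incumbent (cost type medium-cost), facing Enter: Cut price gives 4, Hold price gives -2. Proposed Cut price is best. ✓
The incumbent (cost type high-cost), facing Enter: Cut price gives 9, Hold price gives 14. Proposed Hold price is best. ✓

Yes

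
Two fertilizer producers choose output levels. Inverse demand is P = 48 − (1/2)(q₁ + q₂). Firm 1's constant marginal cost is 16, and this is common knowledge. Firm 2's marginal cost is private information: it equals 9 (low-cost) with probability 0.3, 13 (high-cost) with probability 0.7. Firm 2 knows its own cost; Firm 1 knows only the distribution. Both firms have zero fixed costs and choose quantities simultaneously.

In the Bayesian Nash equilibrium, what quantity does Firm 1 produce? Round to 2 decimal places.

18.53

Firm 2 with cost c maximizes (48 − (1/2)(q₁+q₂) − c)·q₂, giving q₂(c) = (48 − c − (1/2)q₁).
E[c₂] = 0.3·9 + 0.7·13 = 11.8
Firm 1's FOC against E[q₂] yields q₁ = (48 − 2·16 + E[c₂])/(3/2) = (48 − 32 + 11.8)/(3/2) = 18.5333.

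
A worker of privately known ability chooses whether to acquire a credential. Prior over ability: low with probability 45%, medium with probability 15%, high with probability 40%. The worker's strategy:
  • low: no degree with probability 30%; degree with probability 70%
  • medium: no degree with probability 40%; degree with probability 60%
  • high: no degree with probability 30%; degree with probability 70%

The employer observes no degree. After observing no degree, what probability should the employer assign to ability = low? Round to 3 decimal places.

0.429

Apply Bayes' rule using the sender's strategy as the likelihood.
P(no degree) = 0.45·0.3 + 0.15·0.4 + 0.4·0.3 = 0.315
P(low | no degree) = (0.45·0.3) / 0.315 = 0.135 / 0.315 = 0.428571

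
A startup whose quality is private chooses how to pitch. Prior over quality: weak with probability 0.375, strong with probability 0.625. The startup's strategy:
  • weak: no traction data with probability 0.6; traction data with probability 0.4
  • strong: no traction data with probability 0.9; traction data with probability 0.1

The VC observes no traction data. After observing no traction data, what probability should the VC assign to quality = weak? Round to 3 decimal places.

P(no traction data) = 0.375·0.6 + 0.625·0.9 = 0.7875
P(weak | no traction data) = (0.375·0.6) / 0.7875 = 0.225 / 0.7875 = 0.285714

0.286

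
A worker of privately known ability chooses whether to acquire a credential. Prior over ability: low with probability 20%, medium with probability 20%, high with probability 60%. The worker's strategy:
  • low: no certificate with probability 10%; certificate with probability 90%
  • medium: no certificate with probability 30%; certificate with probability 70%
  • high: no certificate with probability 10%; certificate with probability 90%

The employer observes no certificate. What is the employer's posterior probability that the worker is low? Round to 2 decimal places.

0.14

P(no certificate) = 0.2·0.1 + 0.2·0.3 + 0.6·0.1 = 0.14
P(low | no certificate) = (0.2·0.1) / 0.14 = 0.02 / 0.14 = 0.142857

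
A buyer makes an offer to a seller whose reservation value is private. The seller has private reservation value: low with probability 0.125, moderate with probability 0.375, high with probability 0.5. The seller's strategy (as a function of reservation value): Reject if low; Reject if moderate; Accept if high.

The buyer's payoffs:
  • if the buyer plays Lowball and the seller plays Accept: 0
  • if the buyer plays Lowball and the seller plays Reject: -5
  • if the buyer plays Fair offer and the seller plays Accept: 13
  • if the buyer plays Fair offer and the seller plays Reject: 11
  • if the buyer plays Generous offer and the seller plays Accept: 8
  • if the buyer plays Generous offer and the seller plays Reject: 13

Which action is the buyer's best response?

Fair offer

E[Lowball] = 0.125·(-5) + 0.375·(-5) + 0.5·(0) = -2.5
E[Fair offer] = 0.125·(11) + 0.375·(11) + 0.5·(13) = 12
E[Generous offer] = 0.125·(13) + 0.375·(13) + 0.5·(8) = 10.5
Best response: Fair offer (12 is the largest).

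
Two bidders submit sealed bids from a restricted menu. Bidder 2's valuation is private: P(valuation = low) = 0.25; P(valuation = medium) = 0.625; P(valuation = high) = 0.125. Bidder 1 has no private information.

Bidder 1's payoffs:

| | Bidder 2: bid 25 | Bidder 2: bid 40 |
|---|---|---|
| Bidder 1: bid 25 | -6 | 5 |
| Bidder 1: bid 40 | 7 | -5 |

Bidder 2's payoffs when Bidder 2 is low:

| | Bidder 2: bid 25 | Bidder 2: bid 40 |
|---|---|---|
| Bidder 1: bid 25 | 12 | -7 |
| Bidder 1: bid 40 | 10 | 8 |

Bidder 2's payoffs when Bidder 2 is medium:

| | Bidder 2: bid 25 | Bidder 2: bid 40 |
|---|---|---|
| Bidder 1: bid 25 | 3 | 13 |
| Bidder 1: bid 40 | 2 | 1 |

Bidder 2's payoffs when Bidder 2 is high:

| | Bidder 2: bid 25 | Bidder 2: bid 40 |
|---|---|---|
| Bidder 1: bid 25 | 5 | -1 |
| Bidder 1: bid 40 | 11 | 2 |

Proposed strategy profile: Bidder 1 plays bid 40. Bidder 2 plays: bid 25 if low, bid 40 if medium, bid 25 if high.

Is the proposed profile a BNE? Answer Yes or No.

Bidder 1 plays bid 40: E[bid 40] = 0.25·(7) + 0.625·(-5) + 0.125·(7) = -0.5; E[bid 25] = 0.875. Not best-responding. ✗
Bidder 2 (valuation low), facing bid 40: bid 25 gives 10, bid 40 gives 8. Proposed bid 25 is best. ✓
Bidder 2 (valuation medium), facing bid 40: bid 25 gives 2, bid 40 gives 1. Proposed bid 40 is not best — profitable deviation exists. ✗
Bidder 2 (valuation high), facing bid 40: bid 25 gives 11, bid 40 gives 2. Proposed bid 25 is best. ✓

No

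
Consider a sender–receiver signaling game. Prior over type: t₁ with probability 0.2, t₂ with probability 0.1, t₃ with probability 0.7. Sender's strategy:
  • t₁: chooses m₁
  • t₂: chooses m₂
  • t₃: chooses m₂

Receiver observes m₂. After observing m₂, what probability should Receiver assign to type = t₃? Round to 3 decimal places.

0.875

P(m₂) = 0.2·0 + 0.1·1 + 0.7·1 = 0.8
P(t₃ | m₂) = (0.7·1) / 0.8 = 0.7 / 0.8 = 0.875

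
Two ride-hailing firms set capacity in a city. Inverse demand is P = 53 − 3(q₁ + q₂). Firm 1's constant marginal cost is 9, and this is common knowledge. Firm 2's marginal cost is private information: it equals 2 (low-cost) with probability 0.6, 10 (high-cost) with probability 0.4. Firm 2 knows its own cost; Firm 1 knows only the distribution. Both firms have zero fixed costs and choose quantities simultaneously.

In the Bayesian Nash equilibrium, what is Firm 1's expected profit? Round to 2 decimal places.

Firm 2 with cost c maximizes (53 − 3(q₁+q₂) − c)·q₂, giving q₂(c) = (53 − c − 3q₁)/6.
E[c₂] = 0.6·2 + 0.4·10 = 5.2
Firm 1's FOC against E[q₂] yields q₁ = (53 − 2·9 + E[c₂])/9 = (53 − 18 + 5.2)/9 = 4.46667.
E[P] = 53 − 3·(q₁ + E[q₂]) = 22.4; Firm 1's expected profit = (E[P] − 9)·q₁ = (22.4 − 9)·4.46667 = 59.8533.

59.85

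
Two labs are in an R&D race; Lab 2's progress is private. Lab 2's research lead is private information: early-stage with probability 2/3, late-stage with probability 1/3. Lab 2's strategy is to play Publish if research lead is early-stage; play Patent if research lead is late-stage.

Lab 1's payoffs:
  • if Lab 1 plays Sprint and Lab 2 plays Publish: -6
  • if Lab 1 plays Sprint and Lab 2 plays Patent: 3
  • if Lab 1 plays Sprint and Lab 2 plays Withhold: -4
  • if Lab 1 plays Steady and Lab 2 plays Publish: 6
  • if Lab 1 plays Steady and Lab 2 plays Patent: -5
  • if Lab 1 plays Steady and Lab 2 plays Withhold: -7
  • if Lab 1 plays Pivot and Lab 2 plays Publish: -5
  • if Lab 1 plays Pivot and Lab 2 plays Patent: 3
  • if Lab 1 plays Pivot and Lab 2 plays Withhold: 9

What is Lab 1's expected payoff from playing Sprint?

E[Sprint] = 2/3·(-6) + 1/3·3 = (-4) + 1 = -3

-3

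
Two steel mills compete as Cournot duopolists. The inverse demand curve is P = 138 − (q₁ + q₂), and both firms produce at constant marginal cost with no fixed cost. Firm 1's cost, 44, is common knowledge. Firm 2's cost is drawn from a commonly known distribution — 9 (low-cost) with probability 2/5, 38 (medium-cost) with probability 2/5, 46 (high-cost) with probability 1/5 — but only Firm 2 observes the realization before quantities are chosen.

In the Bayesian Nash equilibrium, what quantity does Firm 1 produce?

Type-c best response for Firm 2: q₂(c) = (138 − c)/2 − q₁/2.
Firm 1 maximizes expected profit; its first-order condition is 138 − 2q₁ − E[q₂] − 44 = 0.
Substituting E[q₂] and solving: E[c₂] = 28, so q₁ = (138 − 2·44 + 28)/3 = 26.

26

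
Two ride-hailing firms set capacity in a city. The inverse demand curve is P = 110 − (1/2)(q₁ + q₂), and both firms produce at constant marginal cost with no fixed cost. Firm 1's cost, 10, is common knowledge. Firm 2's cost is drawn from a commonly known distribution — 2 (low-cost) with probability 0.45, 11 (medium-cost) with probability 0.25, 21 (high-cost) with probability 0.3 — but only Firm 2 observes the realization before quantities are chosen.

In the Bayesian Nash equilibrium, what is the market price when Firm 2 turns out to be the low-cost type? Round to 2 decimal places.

39.34

Type-c best response for Firm 2: q₂(c) = (110 − c) − q₁/2.
Firm 1 maximizes expected profit; its first-order condition is 110 − q₁ − (1/2)E[q₂] − 10 = 0.
Substituting E[q₂] and solving: E[c₂] = 9.95, so q₁ = (110 − 2·10 + 9.95)/(3/2) = 66.6333.
q₂(low-cost) = 74.6833, so P = 110 − (1/2)·(66.6333 + 74.6833) = 39.3417.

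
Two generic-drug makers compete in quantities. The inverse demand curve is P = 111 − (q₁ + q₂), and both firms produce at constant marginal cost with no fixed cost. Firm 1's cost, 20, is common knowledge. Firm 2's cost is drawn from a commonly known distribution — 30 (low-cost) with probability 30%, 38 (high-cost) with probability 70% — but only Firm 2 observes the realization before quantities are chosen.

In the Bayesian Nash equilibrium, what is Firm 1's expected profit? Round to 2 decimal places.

1262.62

Firm 2 with cost c maximizes (111 − (q₁+q₂) − c)·q₂, giving q₂(c) = (111 − c − q₁)/2.
E[c₂] = 0.3·30 + 0.7·38 = 35.6
Firm 1's FOC against E[q₂] yields q₁ = (111 − 2·20 + E[c₂])/3 = (111 − 40 + 35.6)/3 = 35.5333.
E[P] = 111 − (q₁ + E[q₂]) = 55.5333; Firm 1's expected profit = (E[P] − 20)·q₁ = (55.5333 − 20)·35.5333 = 1262.62.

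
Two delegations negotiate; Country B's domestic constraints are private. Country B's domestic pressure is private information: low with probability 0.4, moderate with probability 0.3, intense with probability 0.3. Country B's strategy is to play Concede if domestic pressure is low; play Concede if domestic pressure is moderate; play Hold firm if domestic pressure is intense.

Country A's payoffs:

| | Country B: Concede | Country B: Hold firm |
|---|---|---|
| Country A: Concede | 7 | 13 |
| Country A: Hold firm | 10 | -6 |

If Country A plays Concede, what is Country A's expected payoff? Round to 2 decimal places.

E[Concede] = 0.4·7 + 0.3·7 + 0.3·13 = 2.8 + 2.1 + 3.9 = 8.8

8.80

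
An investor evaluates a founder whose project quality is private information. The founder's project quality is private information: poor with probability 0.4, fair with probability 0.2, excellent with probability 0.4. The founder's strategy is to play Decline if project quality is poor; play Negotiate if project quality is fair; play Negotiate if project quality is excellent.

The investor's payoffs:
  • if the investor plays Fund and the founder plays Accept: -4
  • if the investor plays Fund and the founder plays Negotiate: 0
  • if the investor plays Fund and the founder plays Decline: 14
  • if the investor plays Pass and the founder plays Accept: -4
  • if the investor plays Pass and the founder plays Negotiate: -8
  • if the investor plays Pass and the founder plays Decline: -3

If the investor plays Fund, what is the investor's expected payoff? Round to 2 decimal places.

E[Fund] = 0.4·14 + 0.2·0 + 0.4·0 = 5.6 + 0 + 0 = 5.6

5.60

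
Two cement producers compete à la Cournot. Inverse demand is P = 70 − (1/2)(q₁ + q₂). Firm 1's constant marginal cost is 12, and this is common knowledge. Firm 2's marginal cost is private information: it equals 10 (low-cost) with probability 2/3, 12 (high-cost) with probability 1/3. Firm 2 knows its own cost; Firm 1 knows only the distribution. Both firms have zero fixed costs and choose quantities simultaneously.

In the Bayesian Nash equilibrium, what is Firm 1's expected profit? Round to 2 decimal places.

713.58

Type-c best response for Firm 2: q₂(c) = (70 − c) − q₁/2.
Firm 1 maximizes expected profit; its first-order condition is 70 − q₁ − (1/2)E[q₂] − 12 = 0.
Substituting E[q₂] and solving: E[c₂] = 10.6667, so q₁ = (70 − 2·12 + 10.6667)/(3/2) = 37.7778.
E[P] = 70 − (1/2)·(q₁ + E[q₂]) = 30.8889; Firm 1's expected profit = (E[P] − 12)·q₁ = (30.8889 − 12)·37.7778 = 713.58.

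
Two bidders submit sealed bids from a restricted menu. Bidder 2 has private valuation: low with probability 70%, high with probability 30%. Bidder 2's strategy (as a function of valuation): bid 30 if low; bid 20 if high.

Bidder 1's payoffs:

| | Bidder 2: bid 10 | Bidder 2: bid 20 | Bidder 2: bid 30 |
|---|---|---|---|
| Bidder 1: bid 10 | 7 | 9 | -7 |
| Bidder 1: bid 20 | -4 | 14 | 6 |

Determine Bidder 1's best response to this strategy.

bid 20

E[bid 10] = 0.7·(-7) + 0.3·(9) = -2.2
E[bid 20] = 0.7·(6) + 0.3·(14) = 8.4
Best response: bid 20 (8.4 is the largest).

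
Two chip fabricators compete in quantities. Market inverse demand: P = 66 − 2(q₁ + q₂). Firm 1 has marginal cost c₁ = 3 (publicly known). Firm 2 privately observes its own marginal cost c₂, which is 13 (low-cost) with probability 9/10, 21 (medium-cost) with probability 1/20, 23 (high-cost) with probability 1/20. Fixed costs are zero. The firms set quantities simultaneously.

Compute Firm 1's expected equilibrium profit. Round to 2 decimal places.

303.40

Firm 2 with cost c maximizes (66 − 2(q₁+q₂) − c)·q₂, giving q₂(c) = (66 − c − 2q₁)/4.
E[c₂] = 9/10·13 + 1/20·21 + 1/20·23 = 13.9
Firm 1's FOC against E[q₂] yields q₁ = (66 − 2·3 + E[c₂])/6 = (66 − 6 + 13.9)/6 = 12.3167.
E[P] = 66 − 2·(q₁ + E[q₂]) = 27.6333; Firm 1's expected profit = (E[P] − 3)·q₁ = (27.6333 − 3)·12.3167 = 303.401.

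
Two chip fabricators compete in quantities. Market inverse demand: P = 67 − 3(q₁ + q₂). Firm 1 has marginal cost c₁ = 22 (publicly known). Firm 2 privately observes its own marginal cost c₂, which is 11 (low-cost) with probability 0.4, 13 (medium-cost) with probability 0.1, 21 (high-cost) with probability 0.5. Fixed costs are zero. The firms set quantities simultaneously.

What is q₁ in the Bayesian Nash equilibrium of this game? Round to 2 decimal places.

Firm 2 with cost c maximizes (67 − 3(q₁+q₂) − c)·q₂, giving q₂(c) = (67 − c − 3q₁)/6.
E[c₂] = 0.4·11 + 0.1·13 + 0.5·21 = 16.2
Firm 1's FOC against E[q₂] yields q₁ = (67 − 2·22 + E[c₂])/9 = (67 − 44 + 16.2)/9 = 4.35556.

4.36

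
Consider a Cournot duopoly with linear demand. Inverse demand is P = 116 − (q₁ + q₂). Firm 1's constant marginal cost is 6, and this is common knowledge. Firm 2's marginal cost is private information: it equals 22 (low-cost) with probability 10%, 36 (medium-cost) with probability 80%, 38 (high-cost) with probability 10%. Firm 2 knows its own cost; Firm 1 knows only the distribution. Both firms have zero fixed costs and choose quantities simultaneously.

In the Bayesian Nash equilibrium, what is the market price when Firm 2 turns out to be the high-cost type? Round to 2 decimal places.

Type-c best response for Firm 2: q₂(c) = (116 − c)/2 − q₁/2.
Firm 1 maximizes expected profit; its first-order condition is 116 − 2q₁ − E[q₂] − 6 = 0.
Substituting E[q₂] and solving: E[c₂] = 34.8, so q₁ = (116 − 2·6 + 34.8)/3 = 46.2667.
q₂(high-cost) = 15.8667, so P = 116 − (46.2667 + 15.8667) = 53.8667.

53.87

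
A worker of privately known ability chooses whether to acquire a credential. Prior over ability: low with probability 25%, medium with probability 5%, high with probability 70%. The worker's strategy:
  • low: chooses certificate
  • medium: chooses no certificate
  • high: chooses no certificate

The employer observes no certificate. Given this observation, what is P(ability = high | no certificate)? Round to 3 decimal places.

Apply Bayes' rule using the sender's strategy as the likelihood.
P(no certificate) = 0.25·0 + 0.05·1 + 0.7·1 = 0.75
P(high | no certificate) = (0.7·1) / 0.75 = 0.7 / 0.75 = 0.933333

0.933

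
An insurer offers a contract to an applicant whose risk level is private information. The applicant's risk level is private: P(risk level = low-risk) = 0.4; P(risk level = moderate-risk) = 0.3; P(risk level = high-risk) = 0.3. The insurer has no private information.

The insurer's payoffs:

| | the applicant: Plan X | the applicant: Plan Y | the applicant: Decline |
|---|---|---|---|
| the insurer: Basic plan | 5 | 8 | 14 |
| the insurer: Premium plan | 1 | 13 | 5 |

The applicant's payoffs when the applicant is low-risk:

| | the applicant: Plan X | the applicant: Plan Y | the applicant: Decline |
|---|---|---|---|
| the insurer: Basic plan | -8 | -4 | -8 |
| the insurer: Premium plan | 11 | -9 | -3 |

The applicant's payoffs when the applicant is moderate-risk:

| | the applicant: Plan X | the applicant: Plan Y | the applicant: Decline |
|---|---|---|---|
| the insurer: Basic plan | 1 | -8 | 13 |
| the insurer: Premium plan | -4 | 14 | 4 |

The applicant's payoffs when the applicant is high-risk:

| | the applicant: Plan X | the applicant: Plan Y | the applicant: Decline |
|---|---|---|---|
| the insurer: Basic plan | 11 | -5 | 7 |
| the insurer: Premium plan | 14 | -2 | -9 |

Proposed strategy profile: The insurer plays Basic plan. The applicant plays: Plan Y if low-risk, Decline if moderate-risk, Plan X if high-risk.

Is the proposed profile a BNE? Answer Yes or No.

Yes

A profile is a BNE iff every type of every player is best-responding given beliefs about the other side.
The insurer plays Basic plan: E[Basic plan] = 0.4·(8) + 0.3·(14) + 0.3·(5) = 8.9; E[Premium plan] = 7. Best-responding. ✓
The applicant (risk level low-risk), facing Basic plan: Plan X gives -8, Plan Y gives -4, Decline gives -8. Proposed Plan Y is best. ✓
The applicant (risk level moderate-risk), facing Basic plan: Plan X gives 1, Plan Y gives -8, Decline gives 13. Proposed Decline is best. ✓
The applicant (risk level high-risk), facing Basic plan: Plan X gives 11, Plan Y gives -5, Decline gives 7. Proposed Plan X is best. ✓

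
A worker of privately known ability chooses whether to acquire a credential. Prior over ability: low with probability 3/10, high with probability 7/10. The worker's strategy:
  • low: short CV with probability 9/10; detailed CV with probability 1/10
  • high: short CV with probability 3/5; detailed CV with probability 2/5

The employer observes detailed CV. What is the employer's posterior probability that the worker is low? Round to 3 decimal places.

0.097

P(detailed CV) = (3/10)·(1/10) + (7/10)·(2/5) = 31/100
P(low | detailed CV) = ((3/10)·(1/10)) / (31/100) = (3/100) / (31/100) = 3/31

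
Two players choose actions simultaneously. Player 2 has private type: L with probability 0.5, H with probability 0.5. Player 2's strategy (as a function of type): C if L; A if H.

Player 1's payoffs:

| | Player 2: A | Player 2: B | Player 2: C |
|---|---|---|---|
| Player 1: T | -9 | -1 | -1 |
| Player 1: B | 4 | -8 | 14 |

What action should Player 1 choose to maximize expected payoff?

B

E[T] = 0.5·(-1) + 0.5·(-9) = -5
E[B] = 0.5·(14) + 0.5·(4) = 9
Best response: B (9 is the largest).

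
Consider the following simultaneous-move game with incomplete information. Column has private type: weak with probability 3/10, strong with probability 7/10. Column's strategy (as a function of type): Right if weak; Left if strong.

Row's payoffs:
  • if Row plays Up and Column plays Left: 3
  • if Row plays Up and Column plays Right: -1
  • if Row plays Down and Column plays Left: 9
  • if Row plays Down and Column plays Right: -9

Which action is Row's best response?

E[Up] = 3/10·(-1) + 7/10·(3) = 9/5
E[Down] = 3/10·(-9) + 7/10·(9) = 18/5
Best response: Down (18/5 is the largest).

Down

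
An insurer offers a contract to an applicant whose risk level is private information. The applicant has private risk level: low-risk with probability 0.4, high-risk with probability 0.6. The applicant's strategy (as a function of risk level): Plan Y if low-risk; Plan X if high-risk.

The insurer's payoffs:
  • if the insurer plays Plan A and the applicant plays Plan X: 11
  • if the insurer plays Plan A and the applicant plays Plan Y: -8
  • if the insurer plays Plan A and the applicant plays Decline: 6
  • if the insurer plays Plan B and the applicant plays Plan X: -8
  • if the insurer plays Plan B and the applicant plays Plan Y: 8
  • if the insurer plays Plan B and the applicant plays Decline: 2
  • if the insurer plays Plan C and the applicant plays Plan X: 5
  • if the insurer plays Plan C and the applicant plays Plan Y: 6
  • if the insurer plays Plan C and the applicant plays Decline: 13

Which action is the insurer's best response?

Plan C

Compute the insurer's expected payoff for each action, taking the expectation over the applicant's type.
E[Plan A] = 0.4·(-8) + 0.6·(11) = 3.4
E[Plan B] = 0.4·(8) + 0.6·(-8) = -1.6
E[Plan C] = 0.4·(6) + 0.6·(5) = 5.4
Best response: Plan C (5.4 is the largest).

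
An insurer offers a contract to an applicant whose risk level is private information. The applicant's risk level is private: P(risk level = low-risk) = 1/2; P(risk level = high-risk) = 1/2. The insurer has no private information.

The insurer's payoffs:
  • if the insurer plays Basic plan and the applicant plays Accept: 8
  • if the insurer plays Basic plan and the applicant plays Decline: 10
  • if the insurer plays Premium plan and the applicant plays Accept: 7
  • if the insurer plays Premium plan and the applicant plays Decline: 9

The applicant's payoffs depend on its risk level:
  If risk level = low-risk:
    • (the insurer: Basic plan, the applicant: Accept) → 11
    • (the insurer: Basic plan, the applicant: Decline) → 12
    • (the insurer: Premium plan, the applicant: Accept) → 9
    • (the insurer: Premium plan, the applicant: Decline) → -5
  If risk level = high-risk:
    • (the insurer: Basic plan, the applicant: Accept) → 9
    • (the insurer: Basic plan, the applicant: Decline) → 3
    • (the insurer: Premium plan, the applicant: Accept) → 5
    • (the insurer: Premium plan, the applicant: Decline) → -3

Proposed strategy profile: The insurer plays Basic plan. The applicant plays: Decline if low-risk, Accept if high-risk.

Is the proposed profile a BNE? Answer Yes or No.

Yes

A profile is a BNE iff every type of every player is best-responding given beliefs about the other side.
The insurer plays Basic plan: E[Basic plan] = 1/2·(10) + 1/2·(8) = 9; E[Premium plan] = 8. Best-responding. ✓
The applicant (risk level low-risk), facing Basic plan: Accept gives 11, Decline gives 12. Proposed Decline is best. ✓
The applicant (risk level high-risk), facing Basic plan: Accept gives 9, Decline gives 3. Proposed Accept is best. ✓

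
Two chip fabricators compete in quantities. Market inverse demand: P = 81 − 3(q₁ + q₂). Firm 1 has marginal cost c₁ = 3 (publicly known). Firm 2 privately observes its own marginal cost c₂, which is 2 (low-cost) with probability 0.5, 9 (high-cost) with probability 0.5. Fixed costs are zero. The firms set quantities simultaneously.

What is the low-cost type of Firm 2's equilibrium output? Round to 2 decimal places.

Firm 2 with cost c maximizes (81 − 3(q₁+q₂) − c)·q₂, giving q₂(c) = (81 − c − 3q₁)/6.
E[c₂] = 0.5·2 + 0.5·9 = 5.5
Firm 1's FOC against E[q₂] yields q₁ = (81 − 2·3 + E[c₂])/9 = (81 − 6 + 5.5)/9 = 8.94444.
q₂(low-cost) = (81 − 2 − 3·8.94444)/6 = 8.69444.

8.69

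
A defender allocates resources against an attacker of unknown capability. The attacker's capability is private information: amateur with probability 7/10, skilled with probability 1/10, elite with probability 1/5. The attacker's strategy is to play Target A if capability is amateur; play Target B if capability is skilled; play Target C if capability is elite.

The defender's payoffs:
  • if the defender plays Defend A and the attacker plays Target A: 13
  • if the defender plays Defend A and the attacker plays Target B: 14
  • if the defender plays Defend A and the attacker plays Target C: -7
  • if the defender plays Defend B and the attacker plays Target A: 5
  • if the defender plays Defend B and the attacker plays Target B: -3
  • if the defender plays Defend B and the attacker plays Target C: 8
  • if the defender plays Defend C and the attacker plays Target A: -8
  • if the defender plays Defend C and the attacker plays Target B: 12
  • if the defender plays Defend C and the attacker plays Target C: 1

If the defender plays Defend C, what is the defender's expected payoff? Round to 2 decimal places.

-4.20

E[Defend C] = 7/10·(-8) + 1/10·12 + 1/5·1 = (-28/5) + 6/5 + 1/5 = -21/5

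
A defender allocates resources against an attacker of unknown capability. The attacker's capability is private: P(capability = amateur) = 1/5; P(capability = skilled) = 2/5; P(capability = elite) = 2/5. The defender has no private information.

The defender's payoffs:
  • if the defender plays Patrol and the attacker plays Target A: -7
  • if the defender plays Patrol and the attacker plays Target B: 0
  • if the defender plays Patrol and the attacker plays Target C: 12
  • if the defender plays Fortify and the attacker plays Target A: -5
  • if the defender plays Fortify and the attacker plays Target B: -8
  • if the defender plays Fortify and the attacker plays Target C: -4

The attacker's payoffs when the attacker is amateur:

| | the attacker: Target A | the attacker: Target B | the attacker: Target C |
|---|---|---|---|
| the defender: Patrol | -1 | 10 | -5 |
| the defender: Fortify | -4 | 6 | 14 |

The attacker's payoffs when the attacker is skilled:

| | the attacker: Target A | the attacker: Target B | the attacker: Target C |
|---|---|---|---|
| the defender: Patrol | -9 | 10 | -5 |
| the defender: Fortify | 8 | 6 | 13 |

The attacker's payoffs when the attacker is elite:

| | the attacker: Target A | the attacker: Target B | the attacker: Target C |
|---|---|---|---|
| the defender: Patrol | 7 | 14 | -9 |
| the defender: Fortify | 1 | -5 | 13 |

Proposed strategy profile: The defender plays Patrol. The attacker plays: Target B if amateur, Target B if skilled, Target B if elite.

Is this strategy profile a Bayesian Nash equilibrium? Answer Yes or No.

Yes

A profile is a BNE iff every type of every player is best-responding given beliefs about the other side.
The defender plays Patrol: E[Patrol] = 1/5·(0) + 2/5·(0) + 2/5·(0) = 0; E[Fortify] = -8. Best-responding. ✓
The attacker (capability amateur), facing Patrol: Target A gives -1, Target B gives 10, Target C gives -5. Proposed Target B is best. ✓
The attacker (capability skilled), facing Patrol: Target A gives -9, Target B gives 10, Target C gives -5. Proposed Target B is best. ✓
The attacker (capability elite), facing Patrol: Target A gives 7, Target B gives 14, Target C gives -9. Proposed Target B is best. ✓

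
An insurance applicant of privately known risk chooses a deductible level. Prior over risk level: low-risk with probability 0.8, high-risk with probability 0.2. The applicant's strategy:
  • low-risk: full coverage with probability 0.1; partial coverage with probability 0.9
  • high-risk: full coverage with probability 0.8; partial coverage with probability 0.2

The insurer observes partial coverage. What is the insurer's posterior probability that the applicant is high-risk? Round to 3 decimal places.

0.053

P(partial coverage) = 0.8·0.9 + 0.2·0.2 = 0.76
P(high-risk | partial coverage) = (0.2·0.2) / 0.76 = 0.04 / 0.76 = 0.0526316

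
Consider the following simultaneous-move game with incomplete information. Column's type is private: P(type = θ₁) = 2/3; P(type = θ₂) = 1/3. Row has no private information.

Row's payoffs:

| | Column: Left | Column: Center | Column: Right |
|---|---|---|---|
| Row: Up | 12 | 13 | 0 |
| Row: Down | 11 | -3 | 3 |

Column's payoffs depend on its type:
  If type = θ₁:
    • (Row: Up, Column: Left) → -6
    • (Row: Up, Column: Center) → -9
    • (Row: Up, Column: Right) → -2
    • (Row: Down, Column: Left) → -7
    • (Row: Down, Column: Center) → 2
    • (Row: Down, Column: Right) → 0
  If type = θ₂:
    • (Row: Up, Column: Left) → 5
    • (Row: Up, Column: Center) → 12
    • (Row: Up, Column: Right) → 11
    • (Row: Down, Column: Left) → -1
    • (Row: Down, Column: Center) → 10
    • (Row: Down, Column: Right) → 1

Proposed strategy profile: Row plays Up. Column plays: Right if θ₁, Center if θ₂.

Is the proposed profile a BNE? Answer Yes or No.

Yes

Row plays Up: E[Up] = 2/3·(0) + 1/3·(13) = 13/3; E[Down] = 1. Best-responding. ✓
Column (type θ₁), facing Up: Left gives -6, Center gives -9, Right gives -2. Proposed Right is best. ✓
Column (type θ₂), facing Up: Left gives 5, Center gives 12, Right gives 11. Proposed Center is best. ✓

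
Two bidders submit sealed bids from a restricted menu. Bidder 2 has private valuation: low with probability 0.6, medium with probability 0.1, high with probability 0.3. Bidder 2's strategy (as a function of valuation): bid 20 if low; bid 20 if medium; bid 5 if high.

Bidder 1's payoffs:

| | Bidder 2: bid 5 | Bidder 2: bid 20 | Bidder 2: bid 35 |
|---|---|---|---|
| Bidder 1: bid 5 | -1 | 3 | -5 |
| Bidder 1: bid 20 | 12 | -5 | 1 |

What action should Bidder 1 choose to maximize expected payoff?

E[bid 5] = 0.6·(3) + 0.1·(3) + 0.3·(-1) = 1.8
E[bid 20] = 0.6·(-5) + 0.1·(-5) + 0.3·(12) = 0.1
Best response: bid 5 (1.8 is the largest).

bid 5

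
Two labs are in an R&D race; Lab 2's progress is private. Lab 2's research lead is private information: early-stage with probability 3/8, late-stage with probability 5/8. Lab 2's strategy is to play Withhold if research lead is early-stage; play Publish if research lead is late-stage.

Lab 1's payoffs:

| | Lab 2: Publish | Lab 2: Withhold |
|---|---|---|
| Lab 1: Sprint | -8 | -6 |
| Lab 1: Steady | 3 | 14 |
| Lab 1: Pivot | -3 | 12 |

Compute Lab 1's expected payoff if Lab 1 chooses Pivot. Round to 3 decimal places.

2.625

E[Pivot] = 3/8·12 + 5/8·(-3) = 9/2 + (-15/8) = 21/8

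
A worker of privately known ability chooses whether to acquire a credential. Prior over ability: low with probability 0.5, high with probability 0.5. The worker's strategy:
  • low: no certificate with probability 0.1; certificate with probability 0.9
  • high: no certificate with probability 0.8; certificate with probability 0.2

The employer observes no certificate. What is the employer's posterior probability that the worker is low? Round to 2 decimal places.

P(no certificate) = 0.5·0.1 + 0.5·0.8 = 0.45
P(low | no certificate) = (0.5·0.1) / 0.45 = 0.05 / 0.45 = 0.111111

0.11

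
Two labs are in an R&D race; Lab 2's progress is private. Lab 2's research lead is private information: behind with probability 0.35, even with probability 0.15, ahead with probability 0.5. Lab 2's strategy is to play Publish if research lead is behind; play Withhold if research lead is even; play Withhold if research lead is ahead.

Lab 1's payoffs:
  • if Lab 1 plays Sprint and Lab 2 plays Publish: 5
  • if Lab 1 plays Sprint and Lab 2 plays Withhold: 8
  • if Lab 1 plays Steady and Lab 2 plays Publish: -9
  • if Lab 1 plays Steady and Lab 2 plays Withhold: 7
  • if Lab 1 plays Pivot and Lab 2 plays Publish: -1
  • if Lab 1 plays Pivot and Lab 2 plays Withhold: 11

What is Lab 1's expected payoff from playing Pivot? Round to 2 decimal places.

Take the expectation over Lab 2's research lead, weighting each type's action by its prior probability.
E[Pivot] = 0.35·(-1) + 0.15·11 + 0.5·11 = (-0.35) + 1.65 + 5.5 = 6.8

6.80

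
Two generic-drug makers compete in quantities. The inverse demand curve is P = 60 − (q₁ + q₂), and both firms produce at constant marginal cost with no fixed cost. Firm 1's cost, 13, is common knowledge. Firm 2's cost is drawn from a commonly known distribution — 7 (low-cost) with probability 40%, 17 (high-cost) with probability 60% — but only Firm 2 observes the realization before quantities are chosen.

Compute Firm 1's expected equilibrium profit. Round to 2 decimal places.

Type-c best response for Firm 2: q₂(c) = (60 − c)/2 − q₁/2.
Firm 1 maximizes expected profit; its first-order condition is 60 − 2q₁ − E[q₂] − 13 = 0.
Substituting E[q₂] and solving: E[c₂] = 13, so q₁ = (60 − 2·13 + 13)/3 = 15.6667.
E[P] = 60 − (q₁ + E[q₂]) = 28.6667; Firm 1's expected profit = (E[P] − 13)·q₁ = (28.6667 − 13)·15.6667 = 245.444.

245.44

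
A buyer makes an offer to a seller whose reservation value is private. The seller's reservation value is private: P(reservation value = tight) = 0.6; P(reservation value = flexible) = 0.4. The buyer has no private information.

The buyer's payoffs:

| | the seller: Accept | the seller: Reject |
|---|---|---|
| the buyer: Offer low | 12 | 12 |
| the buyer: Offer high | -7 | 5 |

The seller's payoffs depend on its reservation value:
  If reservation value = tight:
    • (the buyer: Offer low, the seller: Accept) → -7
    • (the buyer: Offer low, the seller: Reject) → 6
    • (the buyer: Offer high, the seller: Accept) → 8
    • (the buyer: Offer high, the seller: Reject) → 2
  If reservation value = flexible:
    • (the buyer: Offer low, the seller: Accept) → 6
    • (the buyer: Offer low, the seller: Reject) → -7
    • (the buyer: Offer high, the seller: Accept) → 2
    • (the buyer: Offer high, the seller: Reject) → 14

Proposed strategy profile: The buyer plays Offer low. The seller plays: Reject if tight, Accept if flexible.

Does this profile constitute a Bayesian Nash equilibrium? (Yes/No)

A profile is a BNE iff every type of every player is best-responding given beliefs about the other side.
The buyer plays Offer low: E[Offer low] = 0.6·(12) + 0.4·(12) = 12; E[Offer high] = 0.2. Best-responding. ✓
The seller (reservation value tight), facing Offer low: Accept gives -7, Reject gives 6. Proposed Reject is best. ✓
The seller (reservation value flexible), facing Offer low: Accept gives 6, Reject gives -7. Proposed Accept is best. ✓

Yes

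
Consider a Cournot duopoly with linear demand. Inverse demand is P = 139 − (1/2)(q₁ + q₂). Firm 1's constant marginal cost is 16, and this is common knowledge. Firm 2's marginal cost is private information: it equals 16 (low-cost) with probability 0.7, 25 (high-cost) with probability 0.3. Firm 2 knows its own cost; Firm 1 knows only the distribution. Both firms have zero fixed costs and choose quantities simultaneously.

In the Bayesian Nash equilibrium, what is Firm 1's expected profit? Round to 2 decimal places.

Type-c best response for Firm 2: q₂(c) = (139 − c) − q₁/2.
Firm 1 maximizes expected profit; its first-order condition is 139 − q₁ − (1/2)E[q₂] − 16 = 0.
Substituting E[q₂] and solving: E[c₂] = 18.7, so q₁ = (139 − 2·16 + 18.7)/(3/2) = 83.8.
E[P] = 139 − (1/2)·(q₁ + E[q₂]) = 57.9; Firm 1's expected profit = (E[P] − 16)·q₁ = (57.9 − 16)·83.8 = 3511.22.

3511.22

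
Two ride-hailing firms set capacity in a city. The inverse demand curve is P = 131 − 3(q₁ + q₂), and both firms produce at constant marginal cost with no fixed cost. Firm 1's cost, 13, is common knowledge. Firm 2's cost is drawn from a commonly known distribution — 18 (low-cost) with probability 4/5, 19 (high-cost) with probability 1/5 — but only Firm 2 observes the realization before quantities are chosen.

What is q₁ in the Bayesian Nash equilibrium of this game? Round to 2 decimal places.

Firm 2 with cost c maximizes (131 − 3(q₁+q₂) − c)·q₂, giving q₂(c) = (131 − c − 3q₁)/6.
E[c₂] = 4/5·18 + 1/5·19 = 18.2
Firm 1's FOC against E[q₂] yields q₁ = (131 − 2·13 + E[c₂])/9 = (131 − 26 + 18.2)/9 = 13.6889.

13.69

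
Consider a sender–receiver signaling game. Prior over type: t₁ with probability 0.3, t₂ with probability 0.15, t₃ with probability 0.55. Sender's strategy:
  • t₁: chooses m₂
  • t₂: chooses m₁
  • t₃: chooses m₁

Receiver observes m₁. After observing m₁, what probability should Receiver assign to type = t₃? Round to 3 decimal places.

P(m₁) = 0.3·0 + 0.15·1 + 0.55·1 = 0.7
P(t₃ | m₁) = (0.55·1) / 0.7 = 0.55 / 0.7 = 0.785714

0.786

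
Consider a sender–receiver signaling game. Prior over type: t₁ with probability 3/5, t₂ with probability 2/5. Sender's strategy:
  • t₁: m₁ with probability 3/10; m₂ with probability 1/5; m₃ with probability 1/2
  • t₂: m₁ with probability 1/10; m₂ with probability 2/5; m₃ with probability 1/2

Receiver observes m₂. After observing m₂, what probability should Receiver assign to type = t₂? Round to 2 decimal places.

0.57

P(m₂) = (3/5)·(1/5) + (2/5)·(2/5) = 7/25
P(t₂ | m₂) = ((2/5)·(2/5)) / (7/25) = (4/25) / (7/25) = 4/7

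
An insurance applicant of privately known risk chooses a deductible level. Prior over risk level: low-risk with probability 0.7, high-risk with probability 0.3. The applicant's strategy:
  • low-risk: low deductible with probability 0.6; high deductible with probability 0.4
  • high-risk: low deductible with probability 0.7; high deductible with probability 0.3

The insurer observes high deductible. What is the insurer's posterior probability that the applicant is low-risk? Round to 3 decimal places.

P(high deductible) = 0.7·0.4 + 0.3·0.3 = 0.37
P(low-risk | high deductible) = (0.7·0.4) / 0.37 = 0.28 / 0.37 = 0.756757

0.757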